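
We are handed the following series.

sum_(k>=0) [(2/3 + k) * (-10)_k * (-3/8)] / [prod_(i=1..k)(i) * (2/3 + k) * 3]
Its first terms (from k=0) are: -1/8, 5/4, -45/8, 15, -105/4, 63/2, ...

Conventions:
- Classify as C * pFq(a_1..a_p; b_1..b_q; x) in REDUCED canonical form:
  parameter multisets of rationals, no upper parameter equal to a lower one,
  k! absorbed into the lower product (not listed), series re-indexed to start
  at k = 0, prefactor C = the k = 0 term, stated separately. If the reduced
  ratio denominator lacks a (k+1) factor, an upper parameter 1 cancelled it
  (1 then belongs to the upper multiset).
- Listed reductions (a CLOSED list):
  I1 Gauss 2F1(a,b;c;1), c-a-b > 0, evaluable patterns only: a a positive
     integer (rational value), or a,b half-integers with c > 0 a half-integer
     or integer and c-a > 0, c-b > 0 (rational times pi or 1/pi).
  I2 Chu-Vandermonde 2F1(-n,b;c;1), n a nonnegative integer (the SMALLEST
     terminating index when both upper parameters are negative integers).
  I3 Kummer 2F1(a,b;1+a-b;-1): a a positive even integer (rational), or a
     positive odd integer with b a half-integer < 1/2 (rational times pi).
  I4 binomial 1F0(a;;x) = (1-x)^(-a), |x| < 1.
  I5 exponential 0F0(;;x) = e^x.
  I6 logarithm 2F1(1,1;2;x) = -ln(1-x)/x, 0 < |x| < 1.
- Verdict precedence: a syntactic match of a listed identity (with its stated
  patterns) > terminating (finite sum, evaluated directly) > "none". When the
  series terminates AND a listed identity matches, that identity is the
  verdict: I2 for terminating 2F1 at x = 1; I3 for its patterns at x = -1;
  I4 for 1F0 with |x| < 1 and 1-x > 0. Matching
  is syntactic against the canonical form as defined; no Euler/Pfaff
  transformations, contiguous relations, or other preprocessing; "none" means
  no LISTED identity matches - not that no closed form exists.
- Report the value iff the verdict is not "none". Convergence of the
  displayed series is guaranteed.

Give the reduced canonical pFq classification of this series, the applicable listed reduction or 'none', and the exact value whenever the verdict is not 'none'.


The series (x = 1) is 1F0: upper {-10}, lower {-}, prefactor -1/8. Verdict: terminating - upper -10 stops the sum at k = 10; the 11 terms are added exactly. Hence: 0.

First insight: with t_0 = -1/8, the constant factors (prefactor -1/8) combine into one prefactor.
Adjacent-term ratio: r(k) = 1 * (k-10) / [(k+1)] ; factor over Q: parameters, x = 1, and C = -1/8.


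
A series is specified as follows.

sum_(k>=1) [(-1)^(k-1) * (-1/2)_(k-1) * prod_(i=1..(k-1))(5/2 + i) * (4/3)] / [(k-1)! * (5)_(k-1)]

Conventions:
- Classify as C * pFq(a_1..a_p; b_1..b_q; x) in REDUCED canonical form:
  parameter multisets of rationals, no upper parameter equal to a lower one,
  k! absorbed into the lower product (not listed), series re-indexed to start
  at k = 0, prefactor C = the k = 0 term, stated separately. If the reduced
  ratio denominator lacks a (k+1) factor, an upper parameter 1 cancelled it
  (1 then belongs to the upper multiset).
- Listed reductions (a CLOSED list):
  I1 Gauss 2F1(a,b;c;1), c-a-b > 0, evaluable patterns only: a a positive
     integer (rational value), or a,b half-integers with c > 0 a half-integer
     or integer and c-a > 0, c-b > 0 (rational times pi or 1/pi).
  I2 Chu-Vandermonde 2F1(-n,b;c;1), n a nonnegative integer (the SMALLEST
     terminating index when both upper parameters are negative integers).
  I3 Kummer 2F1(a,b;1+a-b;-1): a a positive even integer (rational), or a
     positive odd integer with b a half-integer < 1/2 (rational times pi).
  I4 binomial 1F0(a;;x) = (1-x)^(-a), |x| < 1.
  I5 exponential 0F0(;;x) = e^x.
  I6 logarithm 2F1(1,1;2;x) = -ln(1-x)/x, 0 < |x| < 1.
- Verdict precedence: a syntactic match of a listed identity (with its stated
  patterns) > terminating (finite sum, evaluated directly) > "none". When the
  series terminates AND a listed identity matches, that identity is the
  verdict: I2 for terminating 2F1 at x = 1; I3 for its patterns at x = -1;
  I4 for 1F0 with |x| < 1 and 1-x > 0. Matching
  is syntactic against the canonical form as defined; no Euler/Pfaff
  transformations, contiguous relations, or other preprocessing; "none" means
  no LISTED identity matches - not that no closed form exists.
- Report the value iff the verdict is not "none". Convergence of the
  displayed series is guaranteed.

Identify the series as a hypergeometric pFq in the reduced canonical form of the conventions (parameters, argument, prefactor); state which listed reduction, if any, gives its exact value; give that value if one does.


This is 4/3 * 2F1(-1/2, 7/2; 5; -1) in reduced canonical form. Verdict: none - this 2F1 at x = -1 matches no listed pattern, and upper {-1/2, 7/2} holds no stopper.

Structural cue: t_0 being 4/3, the running product (C = 4/3) telescopes to a rising factorial.
Ratio: r(k) = (-1) * (k-1/2) (k+7/2) / [(k+5) (k+1)] - rational; roots negated = parameters, x = (-1), C = 4/3.


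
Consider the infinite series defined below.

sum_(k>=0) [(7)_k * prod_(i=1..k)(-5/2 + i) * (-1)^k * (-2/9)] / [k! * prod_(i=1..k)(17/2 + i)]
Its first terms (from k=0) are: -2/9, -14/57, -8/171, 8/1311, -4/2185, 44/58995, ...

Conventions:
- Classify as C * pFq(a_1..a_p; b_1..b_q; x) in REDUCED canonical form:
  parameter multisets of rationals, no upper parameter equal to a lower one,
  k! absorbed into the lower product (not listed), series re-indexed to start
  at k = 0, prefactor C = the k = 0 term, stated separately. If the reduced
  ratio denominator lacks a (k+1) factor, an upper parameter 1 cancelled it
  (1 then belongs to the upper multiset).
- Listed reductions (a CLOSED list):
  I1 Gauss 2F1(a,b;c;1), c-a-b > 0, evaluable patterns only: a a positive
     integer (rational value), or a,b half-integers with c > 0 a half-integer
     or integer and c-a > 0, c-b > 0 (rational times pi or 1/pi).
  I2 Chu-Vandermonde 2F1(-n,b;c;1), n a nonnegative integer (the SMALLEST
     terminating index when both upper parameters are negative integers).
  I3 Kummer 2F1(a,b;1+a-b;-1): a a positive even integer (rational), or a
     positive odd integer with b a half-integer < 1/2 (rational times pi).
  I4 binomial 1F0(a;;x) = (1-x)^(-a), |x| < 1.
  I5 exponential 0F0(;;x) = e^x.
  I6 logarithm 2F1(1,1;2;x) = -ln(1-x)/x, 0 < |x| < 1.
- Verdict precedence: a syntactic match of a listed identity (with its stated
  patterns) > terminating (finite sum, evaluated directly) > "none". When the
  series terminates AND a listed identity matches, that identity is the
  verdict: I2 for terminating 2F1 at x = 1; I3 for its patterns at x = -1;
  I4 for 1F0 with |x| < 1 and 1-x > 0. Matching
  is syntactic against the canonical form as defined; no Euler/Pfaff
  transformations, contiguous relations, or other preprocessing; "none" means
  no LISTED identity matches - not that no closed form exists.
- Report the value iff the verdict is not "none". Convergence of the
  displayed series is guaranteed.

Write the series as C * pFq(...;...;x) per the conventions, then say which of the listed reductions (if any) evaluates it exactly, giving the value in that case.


The series (x = -1) is 2F1: upper {-3/2, 7}, lower {19/2}, prefactor -2/9. Verdict: Kummer (I3) applies (x = -1; c = 19/2 equals 1+a-b for upper {-3/2, 7}: listed pattern). Hence: (-85085/524288) * pi.

Key observation: t_0 = -2/9 here, and the lower running product (prefactor -2/9) is a rising factorial.
Ratio: r(k) = (-1) * (k-3/2) (k+7) / [(k+19/2) (k+1)] - poly over poly, x = (-1) from leading terms; C = -2/9 at k = 0.


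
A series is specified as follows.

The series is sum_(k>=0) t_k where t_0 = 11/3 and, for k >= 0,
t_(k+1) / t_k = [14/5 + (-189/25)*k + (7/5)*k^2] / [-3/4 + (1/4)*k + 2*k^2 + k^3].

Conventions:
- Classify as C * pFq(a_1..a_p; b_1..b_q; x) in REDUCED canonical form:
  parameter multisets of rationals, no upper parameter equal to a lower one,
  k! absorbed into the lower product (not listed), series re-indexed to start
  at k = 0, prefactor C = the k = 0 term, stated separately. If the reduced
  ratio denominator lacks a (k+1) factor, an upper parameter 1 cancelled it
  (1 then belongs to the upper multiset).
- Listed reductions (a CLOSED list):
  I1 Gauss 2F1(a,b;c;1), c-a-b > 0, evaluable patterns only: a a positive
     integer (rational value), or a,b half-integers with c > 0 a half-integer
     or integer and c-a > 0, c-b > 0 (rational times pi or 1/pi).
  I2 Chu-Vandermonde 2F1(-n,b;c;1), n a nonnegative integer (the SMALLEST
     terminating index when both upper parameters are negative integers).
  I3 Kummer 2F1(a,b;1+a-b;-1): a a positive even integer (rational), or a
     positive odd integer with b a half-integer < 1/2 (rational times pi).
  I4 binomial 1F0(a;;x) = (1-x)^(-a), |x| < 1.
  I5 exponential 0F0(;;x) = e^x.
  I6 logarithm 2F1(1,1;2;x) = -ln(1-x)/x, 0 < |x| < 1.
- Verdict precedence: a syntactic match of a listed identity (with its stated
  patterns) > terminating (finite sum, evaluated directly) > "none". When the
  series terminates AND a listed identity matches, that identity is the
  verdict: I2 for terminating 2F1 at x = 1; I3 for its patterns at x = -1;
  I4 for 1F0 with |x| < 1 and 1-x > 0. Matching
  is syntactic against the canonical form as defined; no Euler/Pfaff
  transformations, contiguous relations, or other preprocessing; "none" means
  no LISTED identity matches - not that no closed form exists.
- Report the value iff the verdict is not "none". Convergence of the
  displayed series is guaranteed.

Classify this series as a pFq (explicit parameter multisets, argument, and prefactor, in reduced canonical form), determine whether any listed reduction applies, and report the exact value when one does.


x = 7/5 here; the reduced form reads 2F2, upper {-5, -2/5}, lower {-1/2, 3/2}, C = 11/3. Verdict: terminating. (-5)_k vanishes past k = 5, leaving a 6-term sum, computed directly. Sum: 34197716017/19775390625.

First insight: t_0 being 11/3, the expanded ratio factors over Q; prefactor 11/3, roots give parameters.
Term ratio: r(k) = (7/5) * (k-5) (k-2/5) / [(k-1/2) (k+3/2) (k+1)] - rational in k. x = (7/5); t_0 = 11/3; negate the roots.


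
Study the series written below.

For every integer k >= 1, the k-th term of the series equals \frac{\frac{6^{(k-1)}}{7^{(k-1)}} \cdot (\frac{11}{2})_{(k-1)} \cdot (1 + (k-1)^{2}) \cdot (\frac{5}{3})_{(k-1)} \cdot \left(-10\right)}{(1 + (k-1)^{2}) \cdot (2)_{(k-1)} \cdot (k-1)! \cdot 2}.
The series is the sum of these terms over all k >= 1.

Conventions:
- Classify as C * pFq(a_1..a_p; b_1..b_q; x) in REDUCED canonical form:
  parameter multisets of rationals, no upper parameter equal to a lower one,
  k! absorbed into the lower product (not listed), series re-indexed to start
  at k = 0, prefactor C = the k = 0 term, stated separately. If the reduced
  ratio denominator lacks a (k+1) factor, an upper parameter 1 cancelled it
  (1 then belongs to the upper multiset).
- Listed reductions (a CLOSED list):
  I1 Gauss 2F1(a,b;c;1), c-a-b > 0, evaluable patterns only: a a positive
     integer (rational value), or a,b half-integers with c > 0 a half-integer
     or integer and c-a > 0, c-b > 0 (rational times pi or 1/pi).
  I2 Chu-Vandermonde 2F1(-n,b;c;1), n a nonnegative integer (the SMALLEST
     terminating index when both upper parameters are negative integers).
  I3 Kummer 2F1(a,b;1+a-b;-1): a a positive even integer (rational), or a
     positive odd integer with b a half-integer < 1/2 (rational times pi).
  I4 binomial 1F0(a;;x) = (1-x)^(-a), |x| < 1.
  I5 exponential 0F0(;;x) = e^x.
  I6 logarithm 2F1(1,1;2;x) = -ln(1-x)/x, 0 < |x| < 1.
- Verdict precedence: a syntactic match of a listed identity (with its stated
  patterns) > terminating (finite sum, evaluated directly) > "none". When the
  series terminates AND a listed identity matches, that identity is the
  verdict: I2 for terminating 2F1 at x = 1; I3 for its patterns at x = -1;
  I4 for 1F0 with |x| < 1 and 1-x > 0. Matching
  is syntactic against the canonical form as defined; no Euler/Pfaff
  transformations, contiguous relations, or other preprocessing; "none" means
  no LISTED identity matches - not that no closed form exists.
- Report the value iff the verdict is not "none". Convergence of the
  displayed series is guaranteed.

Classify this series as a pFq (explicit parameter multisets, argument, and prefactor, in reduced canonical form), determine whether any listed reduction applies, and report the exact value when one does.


Classification (C = -5): 2F1 with upper {\frac{5}{3}, \frac{11}{2}}, lower {2}, argument x = \frac{6}{7}. Verdict: none - at argument \frac{6}{7} the multisets {\frac{5}{3}, \frac{11}{2}} ; {2} match no listed identity.

Key step: x = \frac{6}{7} and the constant factors (C = -5, x = 6/7) combine into one prefactor.
Ratio: r(k) = \frac{6}{7} * (k+\frac{5}{3}) (k+\frac{11}{2}) / [(k+2) (k+1)] - poly over poly, x = \frac{6}{7} from leading terms; C = -5 at k = 0.


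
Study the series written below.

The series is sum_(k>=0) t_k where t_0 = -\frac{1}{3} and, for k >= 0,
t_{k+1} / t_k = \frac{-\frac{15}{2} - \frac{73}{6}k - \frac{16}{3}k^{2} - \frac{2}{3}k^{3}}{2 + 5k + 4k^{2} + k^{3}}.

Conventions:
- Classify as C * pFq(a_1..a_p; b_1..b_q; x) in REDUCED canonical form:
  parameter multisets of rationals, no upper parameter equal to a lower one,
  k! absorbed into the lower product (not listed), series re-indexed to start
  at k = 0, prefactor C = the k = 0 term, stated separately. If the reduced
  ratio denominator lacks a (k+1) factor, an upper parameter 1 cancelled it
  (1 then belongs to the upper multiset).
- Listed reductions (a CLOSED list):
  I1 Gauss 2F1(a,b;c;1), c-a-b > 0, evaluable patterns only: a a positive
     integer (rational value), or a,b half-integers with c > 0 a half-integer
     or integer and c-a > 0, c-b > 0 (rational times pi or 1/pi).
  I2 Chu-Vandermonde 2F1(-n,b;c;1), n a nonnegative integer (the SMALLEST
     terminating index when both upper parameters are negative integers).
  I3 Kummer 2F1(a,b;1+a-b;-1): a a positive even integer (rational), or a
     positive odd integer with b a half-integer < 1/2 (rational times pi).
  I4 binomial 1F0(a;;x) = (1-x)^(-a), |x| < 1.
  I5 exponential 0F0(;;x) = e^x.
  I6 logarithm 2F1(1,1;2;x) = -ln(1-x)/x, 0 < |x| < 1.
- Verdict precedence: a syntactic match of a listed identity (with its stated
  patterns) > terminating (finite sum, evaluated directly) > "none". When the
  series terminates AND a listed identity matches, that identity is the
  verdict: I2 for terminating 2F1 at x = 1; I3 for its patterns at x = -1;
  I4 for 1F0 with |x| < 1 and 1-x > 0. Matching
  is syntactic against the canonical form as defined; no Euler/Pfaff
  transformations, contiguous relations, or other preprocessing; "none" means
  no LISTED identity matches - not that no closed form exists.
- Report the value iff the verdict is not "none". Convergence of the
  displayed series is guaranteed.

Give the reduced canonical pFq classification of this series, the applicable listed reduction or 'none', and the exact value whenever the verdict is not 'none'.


The series (x = -\frac{2}{3}) is 2F1: upper {\frac{5}{2}, \frac{9}{2}}, lower {2}, prefactor -\frac{1}{3}. Verdict: none. No listed pattern accepts 2F1(\frac{5}{2}, \frac{9}{2}; 2; -\frac{2}{3}).

First insight: t_0 = -\frac{1}{3} here, and the parameter 1 appears in both the upper and lower lists and cancels.
Adjacent-term ratio: r(k) = -\frac{2}{3} * (k+\frac{5}{2}) (k+\frac{9}{2}) / [(k+2) (k+1)] - poly over poly, x = -\frac{2}{3} from leading terms; C = -\frac{1}{3} at k = 0.


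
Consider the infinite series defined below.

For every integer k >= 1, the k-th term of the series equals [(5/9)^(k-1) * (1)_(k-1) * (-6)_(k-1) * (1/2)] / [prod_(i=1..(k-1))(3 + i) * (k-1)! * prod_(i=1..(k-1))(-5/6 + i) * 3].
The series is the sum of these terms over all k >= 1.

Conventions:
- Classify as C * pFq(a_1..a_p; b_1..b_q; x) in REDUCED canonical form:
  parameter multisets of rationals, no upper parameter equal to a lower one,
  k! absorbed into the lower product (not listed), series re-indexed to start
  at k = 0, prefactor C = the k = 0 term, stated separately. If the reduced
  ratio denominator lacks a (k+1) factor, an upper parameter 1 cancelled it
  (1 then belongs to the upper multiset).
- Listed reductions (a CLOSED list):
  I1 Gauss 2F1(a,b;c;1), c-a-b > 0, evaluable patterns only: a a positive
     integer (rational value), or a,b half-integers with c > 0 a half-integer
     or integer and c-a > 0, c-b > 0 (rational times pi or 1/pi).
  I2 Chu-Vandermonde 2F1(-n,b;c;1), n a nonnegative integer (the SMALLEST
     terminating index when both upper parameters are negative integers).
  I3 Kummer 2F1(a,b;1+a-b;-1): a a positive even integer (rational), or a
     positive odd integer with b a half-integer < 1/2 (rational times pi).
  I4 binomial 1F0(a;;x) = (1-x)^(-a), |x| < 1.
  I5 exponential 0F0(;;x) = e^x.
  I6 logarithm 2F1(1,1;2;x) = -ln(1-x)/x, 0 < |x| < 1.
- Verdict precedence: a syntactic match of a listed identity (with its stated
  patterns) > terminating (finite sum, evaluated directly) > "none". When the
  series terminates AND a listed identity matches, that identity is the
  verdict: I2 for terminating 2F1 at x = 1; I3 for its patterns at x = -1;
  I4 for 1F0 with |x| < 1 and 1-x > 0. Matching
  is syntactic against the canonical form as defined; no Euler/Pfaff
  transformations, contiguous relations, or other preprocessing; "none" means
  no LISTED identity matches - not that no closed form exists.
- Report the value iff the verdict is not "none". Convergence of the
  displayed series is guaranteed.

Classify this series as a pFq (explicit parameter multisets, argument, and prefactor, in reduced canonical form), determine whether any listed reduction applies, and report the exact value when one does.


Classification (C = 1/6): 2F2 with upper {-6, 1}, lower {1/6, 4}, argument x = 5/9. Verdict: terminating at k = 6: the factor (-6)_k kills every later term; summing the 7 survivors is exact. Its exact value is -117013201/351663039.

First insight: x = (5/9) and the lower running product (prefactor 1/6) is a rising factorial.
Consecutive-term ratio: r(k) = (5/9) * (k-6) (k+1) / [(k+1/6) (k+4) (k+1)] - rational in k, leading ratio (5/9); with t_0 = 1/6, classification follows.


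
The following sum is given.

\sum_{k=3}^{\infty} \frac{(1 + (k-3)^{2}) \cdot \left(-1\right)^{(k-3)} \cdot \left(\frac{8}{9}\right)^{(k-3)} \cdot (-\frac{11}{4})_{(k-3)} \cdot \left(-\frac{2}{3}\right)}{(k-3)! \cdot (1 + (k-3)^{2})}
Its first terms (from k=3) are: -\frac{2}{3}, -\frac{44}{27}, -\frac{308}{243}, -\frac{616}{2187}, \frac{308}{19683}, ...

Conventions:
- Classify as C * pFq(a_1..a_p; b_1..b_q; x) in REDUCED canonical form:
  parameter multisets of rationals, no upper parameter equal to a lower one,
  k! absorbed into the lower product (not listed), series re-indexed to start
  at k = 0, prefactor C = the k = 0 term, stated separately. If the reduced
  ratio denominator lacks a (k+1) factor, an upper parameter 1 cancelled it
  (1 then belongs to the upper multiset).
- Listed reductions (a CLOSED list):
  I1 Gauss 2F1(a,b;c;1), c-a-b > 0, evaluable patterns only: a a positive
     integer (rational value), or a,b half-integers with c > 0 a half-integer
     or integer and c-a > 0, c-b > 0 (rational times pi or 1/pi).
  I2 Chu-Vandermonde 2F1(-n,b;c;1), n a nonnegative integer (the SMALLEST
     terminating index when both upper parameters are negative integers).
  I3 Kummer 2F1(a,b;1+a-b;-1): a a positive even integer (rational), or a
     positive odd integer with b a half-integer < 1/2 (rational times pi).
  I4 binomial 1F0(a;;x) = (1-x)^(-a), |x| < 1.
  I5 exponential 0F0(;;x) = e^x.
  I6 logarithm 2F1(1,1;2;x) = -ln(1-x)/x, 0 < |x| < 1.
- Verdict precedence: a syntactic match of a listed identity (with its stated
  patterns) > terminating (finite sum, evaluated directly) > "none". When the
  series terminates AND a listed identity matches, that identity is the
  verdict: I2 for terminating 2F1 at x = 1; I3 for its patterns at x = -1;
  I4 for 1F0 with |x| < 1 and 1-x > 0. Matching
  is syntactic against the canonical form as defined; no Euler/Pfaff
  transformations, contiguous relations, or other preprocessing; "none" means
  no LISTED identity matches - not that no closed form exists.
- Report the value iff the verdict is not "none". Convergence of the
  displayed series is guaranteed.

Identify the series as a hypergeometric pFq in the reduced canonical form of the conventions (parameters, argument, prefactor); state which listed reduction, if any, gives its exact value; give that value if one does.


First insight: t_0 being -\frac{2}{3}, the (-1)^k factor (C = -2/3, x = -8/9) folds into the argument's sign.
Ratio: r(k) = -\frac{8}{9} * (k-\frac{11}{4}) / [(k+1)] - rational in k, leading ratio -\frac{8}{9}; with t_0 = -\frac{2}{3}, classification follows.

Prefactor -\frac{2}{3}, argument -\frac{8}{9}: 1F0 with upper {-\frac{11}{4}} over lower {-}. Verdict at x = -\frac{8}{9}: the binomial series (I4) matches (the 1F0 binomial series: exponent 11/4, x = -\frac{8}{9}). Hence: \left(-\frac{2}{3}\right) \cdot \left(\frac{17}{9}\right)^{\frac{11}{4}}.


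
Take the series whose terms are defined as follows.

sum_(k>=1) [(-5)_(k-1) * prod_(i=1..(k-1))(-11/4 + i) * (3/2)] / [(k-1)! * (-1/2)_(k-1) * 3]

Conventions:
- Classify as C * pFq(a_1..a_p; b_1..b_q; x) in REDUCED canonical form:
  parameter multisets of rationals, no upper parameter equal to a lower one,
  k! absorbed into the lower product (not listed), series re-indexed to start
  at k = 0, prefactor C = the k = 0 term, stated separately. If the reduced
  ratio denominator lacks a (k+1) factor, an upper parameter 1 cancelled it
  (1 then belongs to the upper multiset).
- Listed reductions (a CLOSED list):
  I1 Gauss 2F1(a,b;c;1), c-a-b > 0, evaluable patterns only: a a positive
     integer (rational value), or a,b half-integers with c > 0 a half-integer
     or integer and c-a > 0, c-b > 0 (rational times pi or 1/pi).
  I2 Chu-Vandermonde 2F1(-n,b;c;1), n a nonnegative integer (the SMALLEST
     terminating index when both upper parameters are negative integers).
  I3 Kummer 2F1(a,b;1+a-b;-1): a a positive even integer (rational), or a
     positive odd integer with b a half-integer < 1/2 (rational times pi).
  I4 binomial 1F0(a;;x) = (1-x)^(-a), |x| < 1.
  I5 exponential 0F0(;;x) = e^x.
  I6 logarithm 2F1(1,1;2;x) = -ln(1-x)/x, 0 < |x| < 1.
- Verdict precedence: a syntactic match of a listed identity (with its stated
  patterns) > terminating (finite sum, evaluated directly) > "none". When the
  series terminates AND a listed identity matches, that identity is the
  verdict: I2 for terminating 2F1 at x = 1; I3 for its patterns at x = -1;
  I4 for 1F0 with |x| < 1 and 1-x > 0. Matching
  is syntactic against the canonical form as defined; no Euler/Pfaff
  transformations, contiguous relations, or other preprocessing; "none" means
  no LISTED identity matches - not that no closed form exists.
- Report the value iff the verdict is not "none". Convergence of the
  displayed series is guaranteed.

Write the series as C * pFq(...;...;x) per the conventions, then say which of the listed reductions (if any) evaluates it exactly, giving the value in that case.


At argument 1: a 2F1 with upper {-5, -7/4}, lower {-1/2}, scaled by C = 1/2. Verdict (x = 1): the Chu-Vandermonde identity I2 applies (terminating 2F1 at x = 1 with n = 5, b = -7/4, c = -1/2). Exact value: -1989/64.

Key observation: with t_0 = 1/2, the running product (prefactor 1/2) telescopes to a rising factorial.
Ratio: r(k) = 1 * (k-5) (k-7/4) / [(k-1/2) (k+1)] - rational in k, leading ratio 1; with t_0 = 1/2, classification follows.


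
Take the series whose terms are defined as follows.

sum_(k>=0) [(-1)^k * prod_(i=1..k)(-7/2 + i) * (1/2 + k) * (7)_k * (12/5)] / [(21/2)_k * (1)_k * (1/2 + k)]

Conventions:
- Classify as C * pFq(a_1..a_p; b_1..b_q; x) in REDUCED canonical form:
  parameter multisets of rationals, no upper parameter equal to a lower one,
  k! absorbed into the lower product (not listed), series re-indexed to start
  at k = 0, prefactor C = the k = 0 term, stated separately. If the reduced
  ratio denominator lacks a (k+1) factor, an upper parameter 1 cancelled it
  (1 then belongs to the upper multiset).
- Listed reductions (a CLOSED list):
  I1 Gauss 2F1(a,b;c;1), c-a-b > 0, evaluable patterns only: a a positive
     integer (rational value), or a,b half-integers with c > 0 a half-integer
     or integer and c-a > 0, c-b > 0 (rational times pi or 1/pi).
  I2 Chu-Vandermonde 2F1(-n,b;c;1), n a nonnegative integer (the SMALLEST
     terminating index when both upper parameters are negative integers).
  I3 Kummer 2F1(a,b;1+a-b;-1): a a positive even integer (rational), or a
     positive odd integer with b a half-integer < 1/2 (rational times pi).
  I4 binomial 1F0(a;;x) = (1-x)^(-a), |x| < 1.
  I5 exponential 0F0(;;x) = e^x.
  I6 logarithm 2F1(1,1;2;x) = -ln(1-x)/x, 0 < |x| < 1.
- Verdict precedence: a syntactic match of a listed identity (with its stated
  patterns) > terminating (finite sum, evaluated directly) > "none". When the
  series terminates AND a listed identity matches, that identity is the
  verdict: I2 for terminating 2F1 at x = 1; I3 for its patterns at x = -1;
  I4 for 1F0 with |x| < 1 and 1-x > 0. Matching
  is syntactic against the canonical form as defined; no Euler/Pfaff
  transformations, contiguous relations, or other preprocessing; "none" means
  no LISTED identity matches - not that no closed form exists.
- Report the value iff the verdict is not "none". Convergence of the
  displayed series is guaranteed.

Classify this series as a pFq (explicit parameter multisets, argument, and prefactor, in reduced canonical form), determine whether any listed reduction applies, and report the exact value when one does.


Prefactor 12/5, argument -1: 2F1 with upper {-5/2, 7} over lower {21/2}. Verdict: this is Kummer's theorem (I3) (x = -1; c = 21/2 equals 1+a-b for upper {-5/2, 7}: listed pattern). Exact value: (2909907/1048576) * pi.

Structural cue: x = (-1) and (1)_k (C = 12/5, x = -1) is k! itself.
Consecutive-term ratio: r(k) = (-1) * (k-5/2) (k+7) / [(k+21/2) (k+1)] - rational in k, leading ratio (-1); with t_0 = 12/5, classification follows.


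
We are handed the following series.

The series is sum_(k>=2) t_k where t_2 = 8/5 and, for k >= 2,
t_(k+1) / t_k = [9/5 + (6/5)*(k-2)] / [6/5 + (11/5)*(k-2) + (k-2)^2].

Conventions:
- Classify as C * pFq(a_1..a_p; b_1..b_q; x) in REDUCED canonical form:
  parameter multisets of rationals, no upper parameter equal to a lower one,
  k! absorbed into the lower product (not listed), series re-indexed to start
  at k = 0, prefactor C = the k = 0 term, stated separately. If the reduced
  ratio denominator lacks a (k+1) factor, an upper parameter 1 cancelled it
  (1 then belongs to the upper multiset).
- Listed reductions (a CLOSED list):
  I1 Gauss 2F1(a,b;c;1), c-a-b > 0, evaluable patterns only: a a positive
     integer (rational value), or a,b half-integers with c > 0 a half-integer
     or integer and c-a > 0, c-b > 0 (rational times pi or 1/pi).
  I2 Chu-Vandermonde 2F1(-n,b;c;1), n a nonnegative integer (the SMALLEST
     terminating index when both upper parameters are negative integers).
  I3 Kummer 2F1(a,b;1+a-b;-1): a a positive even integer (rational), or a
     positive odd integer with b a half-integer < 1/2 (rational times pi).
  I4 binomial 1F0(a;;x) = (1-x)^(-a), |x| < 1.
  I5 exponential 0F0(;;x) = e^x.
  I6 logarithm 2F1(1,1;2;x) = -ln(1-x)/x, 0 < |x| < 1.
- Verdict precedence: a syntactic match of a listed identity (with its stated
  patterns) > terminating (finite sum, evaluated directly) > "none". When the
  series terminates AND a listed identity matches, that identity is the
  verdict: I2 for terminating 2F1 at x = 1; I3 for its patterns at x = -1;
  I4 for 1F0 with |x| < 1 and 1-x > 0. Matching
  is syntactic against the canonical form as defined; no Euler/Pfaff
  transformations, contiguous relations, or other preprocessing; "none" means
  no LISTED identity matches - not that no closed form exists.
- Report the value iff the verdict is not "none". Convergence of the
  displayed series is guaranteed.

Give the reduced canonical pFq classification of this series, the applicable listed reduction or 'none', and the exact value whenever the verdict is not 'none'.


Classification (C = 8/5): 1F1 with upper {3/2}, lower {6/5}, argument x = 6/5. Verdict: none here - no I1-I6 shape fits x = 6/5 with lower {6/5}.

Key step: with t_0 = 8/5, factor the ratio over Q (prefactor 8/5): negated roots = parameters.
Adjacent-term ratio: r(k) = (6/5) * (k+3/2) / [(k+6/5) (k+1)] - rational; roots negated = parameters, x = (6/5), C = 8/5.


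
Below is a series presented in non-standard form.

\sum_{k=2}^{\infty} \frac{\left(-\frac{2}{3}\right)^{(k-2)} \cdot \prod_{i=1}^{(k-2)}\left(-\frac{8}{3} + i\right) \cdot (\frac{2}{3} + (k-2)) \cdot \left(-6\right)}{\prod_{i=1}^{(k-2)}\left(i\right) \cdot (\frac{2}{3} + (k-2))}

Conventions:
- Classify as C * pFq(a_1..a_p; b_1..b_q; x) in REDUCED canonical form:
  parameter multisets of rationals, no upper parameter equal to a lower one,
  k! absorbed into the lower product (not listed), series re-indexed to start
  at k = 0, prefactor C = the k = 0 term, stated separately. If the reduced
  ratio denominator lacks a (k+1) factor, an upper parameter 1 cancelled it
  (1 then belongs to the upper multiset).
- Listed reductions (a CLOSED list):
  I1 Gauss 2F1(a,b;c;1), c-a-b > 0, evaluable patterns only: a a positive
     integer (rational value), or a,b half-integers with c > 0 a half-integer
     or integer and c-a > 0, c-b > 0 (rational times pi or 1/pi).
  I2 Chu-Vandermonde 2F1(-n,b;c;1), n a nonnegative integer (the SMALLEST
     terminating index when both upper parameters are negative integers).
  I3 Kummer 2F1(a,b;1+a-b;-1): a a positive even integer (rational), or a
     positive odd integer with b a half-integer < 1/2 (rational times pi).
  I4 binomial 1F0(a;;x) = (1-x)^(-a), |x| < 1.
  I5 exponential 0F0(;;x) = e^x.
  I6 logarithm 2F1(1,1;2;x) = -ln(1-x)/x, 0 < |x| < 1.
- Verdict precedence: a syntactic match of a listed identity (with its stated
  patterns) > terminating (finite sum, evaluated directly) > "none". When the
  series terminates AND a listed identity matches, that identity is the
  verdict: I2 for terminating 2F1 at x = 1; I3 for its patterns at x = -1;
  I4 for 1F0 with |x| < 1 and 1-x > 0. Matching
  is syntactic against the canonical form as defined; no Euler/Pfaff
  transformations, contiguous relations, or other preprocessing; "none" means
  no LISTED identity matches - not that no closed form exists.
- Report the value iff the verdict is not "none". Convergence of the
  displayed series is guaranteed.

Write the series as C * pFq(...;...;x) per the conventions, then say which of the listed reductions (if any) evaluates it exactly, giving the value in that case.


Canonical form: C = -6 times 1F0 with upper {-\frac{5}{3}}, lower {-}, x = -\frac{2}{3}. Verdict: the binomial series (I4) matches (the 1F0 binomial series: exponent 5/3, x = -\frac{2}{3}). Value: \left(-6\right) \cdot \left(\frac{5}{3}\right)^{\frac{5}{3}}.

Key observation: t_0 being -6, the running product (C = -6) telescopes to a rising factorial.
Step ratio: r(k) = -\frac{2}{3} * (k-\frac{5}{3}) / [(k+1)] - rational in k. x = -\frac{2}{3}; t_0 = -6; negate the roots.


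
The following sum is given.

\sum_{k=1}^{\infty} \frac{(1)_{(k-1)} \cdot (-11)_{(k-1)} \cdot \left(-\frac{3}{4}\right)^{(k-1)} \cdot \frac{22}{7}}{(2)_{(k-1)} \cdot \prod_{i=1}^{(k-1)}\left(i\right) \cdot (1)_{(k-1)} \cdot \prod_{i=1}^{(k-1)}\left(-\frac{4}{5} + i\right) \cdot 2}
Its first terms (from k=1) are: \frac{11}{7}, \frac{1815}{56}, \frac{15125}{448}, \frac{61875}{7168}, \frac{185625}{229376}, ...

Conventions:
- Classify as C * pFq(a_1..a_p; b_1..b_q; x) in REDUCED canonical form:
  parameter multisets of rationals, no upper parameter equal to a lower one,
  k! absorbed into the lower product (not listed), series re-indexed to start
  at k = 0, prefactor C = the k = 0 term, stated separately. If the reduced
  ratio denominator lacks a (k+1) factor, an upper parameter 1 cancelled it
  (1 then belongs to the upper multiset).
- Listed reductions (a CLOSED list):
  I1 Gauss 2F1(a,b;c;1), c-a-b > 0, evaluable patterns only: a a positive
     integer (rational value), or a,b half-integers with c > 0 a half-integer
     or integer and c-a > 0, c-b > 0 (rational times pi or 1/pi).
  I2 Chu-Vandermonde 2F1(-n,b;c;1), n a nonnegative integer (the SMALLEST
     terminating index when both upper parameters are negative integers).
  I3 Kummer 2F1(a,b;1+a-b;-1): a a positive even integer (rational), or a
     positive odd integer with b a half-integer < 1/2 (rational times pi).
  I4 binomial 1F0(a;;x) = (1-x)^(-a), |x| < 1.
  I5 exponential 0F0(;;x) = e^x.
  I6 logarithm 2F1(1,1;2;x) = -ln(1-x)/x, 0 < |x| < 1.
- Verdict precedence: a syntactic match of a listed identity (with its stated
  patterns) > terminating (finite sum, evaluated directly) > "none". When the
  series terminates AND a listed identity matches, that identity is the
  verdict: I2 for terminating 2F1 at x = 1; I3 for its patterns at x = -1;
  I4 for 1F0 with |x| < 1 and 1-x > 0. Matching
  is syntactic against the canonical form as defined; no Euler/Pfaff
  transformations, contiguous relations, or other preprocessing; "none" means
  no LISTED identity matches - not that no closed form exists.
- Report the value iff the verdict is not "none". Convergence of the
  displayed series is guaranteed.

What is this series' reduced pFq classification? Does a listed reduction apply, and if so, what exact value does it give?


With C = \frac{11}{7}: the canonical form is 1F2(-11; \frac{1}{5}, 2; -\frac{3}{4}). Verdict: terminating - no listed pattern fits, but -11 in the upper list cuts the series at k = 11; direct evaluation. Value: \frac{4139110567552116401833439}{53602159620025512624128}.

Structural cue: x = -\frac{3}{4} and the lower running product (C = 11/7) is a rising factorial.
Step ratio: r(k) = -\frac{3}{4} * (k-11) / [(k+\frac{1}{5}) (k+2) (k+1)] ; factor over Q: parameters, x = -\frac{3}{4}, and C = \frac{11}{7}.


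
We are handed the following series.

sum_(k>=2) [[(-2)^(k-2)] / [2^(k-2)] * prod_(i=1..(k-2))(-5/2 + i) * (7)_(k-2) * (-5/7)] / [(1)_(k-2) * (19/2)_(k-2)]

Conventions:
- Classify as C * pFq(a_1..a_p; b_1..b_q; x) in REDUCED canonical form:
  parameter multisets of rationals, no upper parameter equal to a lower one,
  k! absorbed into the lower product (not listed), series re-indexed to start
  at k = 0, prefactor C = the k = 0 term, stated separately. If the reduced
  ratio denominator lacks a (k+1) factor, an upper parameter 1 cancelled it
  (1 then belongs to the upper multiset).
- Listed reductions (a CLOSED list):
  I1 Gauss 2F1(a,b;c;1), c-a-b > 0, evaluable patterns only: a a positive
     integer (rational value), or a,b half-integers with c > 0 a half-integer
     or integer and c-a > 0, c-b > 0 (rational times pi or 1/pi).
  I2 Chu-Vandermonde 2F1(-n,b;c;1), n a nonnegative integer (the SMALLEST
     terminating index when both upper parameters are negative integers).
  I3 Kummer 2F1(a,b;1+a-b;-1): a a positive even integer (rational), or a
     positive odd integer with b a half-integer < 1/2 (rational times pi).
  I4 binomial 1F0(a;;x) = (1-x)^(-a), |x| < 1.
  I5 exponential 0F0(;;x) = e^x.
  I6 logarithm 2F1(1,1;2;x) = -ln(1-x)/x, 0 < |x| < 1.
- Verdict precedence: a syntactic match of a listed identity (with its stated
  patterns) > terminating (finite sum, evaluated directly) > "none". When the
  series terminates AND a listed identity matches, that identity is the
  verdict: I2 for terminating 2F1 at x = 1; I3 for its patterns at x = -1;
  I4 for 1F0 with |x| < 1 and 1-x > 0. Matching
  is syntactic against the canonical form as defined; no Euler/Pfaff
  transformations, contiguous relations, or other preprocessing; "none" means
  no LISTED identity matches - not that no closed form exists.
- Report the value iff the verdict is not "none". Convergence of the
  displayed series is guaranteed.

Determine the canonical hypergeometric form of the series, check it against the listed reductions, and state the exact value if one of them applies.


Reduced: x = -1, 2F1, upper = {-3/2, 7}, lower = {19/2}, C = -5/7. Verdict: Kummer's theorem (I3) fires (x = -1; c = 19/2 equals 1+a-b for upper {-3/2, 7}: listed pattern). Sum: (-546975/1048576) * pi.

Key step: t_0 being -5/7, the two k-th powers (C = -5/7) combine into one argument.
Step ratio: r(k) = (-1) * (k-3/2) (k+7) / [(k+19/2) (k+1)] ; factor over Q: parameters, x = (-1), and C = -5/7.


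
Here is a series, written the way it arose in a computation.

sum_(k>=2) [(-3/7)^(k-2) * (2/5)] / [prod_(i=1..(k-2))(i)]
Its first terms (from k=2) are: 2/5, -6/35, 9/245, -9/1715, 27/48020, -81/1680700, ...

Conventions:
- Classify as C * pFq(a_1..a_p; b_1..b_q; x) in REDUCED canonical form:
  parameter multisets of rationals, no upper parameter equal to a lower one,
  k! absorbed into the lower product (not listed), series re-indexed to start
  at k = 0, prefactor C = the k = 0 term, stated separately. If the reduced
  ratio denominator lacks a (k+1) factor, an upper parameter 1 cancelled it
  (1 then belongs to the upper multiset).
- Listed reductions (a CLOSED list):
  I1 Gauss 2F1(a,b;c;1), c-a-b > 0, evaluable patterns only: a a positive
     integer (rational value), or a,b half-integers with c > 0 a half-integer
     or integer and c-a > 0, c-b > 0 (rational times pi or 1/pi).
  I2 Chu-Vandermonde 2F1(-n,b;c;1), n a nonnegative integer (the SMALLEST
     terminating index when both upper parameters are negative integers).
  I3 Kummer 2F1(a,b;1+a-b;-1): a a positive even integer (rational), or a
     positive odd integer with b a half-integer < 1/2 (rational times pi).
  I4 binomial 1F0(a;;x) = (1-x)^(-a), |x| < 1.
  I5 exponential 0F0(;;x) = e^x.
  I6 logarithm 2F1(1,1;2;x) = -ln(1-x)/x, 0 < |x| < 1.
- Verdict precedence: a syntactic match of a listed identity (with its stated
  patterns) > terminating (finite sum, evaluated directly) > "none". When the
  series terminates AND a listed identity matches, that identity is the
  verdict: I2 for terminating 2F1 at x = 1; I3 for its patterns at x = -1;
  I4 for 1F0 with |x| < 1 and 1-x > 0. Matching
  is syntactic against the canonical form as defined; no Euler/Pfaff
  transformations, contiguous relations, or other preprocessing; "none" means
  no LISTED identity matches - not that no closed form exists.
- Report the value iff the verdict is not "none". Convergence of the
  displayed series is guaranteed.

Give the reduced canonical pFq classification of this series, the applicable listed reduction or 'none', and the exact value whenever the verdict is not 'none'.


Reduced: x = -3/7, 0F0, upper = {-}, lower = {-}, C = 2/5. Verdict (x = -3/7): the exponential series (I5) applies (the 0F0 exponential series at x = -3/7). Hence: (2/5) * e^(-3/7).

Key observation: x = (-3/7) and the product of the first k integers (C = 2/5, x = -3/7) is k!.
Step ratio: r(k) = (-3/7) * 1 / [(k+1)] ; factor over Q: parameters, x = (-3/7), and C = 2/5.


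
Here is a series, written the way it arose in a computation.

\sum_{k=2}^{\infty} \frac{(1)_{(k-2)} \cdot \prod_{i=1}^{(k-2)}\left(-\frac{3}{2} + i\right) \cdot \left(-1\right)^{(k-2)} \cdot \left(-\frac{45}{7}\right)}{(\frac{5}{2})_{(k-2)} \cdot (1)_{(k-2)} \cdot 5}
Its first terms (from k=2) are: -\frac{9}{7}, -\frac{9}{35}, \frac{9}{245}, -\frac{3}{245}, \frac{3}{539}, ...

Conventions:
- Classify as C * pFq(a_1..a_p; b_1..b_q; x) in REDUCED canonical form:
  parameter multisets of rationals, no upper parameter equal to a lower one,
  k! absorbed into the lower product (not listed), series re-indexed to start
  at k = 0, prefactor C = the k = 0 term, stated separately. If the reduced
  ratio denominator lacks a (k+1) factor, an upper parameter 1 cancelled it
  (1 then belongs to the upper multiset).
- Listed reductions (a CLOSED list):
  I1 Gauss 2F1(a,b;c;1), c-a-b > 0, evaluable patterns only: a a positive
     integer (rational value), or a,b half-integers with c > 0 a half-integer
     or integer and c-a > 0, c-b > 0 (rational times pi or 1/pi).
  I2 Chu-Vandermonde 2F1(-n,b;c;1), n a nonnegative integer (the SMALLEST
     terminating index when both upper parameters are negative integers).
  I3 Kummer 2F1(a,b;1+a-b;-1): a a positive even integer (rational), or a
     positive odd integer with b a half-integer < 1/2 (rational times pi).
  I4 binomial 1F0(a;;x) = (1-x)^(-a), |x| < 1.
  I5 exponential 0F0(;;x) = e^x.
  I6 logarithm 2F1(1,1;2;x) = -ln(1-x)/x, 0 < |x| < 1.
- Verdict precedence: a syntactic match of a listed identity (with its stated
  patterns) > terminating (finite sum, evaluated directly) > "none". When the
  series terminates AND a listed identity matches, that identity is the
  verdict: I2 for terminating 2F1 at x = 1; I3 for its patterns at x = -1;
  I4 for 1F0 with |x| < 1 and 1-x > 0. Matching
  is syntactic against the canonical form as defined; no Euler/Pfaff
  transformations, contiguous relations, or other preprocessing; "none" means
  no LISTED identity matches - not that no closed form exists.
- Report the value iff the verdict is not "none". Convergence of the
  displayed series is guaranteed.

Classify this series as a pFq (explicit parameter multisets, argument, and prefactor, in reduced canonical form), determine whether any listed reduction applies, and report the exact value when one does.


At argument -1: a 2F1 with upper {-\frac{1}{2}, 1}, lower {\frac{5}{2}}, scaled by C = -\frac{9}{7}. Verdict: the Kummer evaluation I3 matches (x = -1; c = \frac{5}{2} equals 1+a-b for upper {-\frac{1}{2}, 1}: listed pattern). Value: \left(-\frac{27}{56}\right) \cdot \pi.

Key observation: x = -1 and (1)_k (C = -9/7) is k! itself.
Term ratio: r(k) = -1 * (k-\frac{1}{2}) (k+1) / [(k+\frac{5}{2}) (k+1)] - rational in k. x = -1; t_0 = -\frac{9}{7}; negate the roots.
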